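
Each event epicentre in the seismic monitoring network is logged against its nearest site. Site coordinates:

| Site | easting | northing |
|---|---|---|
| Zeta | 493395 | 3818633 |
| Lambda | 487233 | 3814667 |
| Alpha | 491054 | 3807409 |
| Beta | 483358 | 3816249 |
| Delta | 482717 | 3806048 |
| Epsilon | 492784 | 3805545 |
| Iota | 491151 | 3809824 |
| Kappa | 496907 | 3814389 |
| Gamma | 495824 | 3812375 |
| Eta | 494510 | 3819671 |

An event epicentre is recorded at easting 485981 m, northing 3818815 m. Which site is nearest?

Squared distances to each site:
Zeta: 55000520.000; Lambda: 18773408.000; Alpha: 155832165.000; Beta: 13464485.000; Delta: 173649985.000; Epsilon: 222373709.000; Iota: 107566981.000; Kappa: 138966952.000; Gamma: 138358249.000; Eta: 73476577.000.
Minimum at Beta.

Beta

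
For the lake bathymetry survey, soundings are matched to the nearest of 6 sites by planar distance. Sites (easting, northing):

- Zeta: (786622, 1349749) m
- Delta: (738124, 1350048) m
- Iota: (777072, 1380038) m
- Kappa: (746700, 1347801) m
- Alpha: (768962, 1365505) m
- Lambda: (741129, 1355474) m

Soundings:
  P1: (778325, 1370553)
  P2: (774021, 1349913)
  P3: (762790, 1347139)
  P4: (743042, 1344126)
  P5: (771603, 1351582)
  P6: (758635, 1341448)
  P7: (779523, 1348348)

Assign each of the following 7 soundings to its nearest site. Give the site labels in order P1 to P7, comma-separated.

P1 → Iota (d²=91535234.00)
P2 → Zeta (d²=158812097.00)
P3 → Kappa (d²=259326344.00)
P4 → Kappa (d²=26886589.00)
P5 → Alpha (d²=200824810.00)
P6 → Kappa (d²=182804834.00)
P7 → Zeta (d²=52358602.00)

Iota, Zeta, Kappa, Kappa, Alpha, Kappa, Zeta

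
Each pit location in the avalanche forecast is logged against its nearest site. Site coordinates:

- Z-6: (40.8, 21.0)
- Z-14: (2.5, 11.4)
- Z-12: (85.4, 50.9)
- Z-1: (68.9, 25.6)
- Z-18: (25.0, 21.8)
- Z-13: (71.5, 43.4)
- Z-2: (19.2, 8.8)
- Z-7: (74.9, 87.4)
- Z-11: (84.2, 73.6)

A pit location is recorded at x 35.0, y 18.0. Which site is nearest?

Z-6

Squared distances to each site:
Z-6: 42.640; Z-14: 1099.810; Z-12: 3622.570; Z-1: 1206.970; Z-18: 114.440; Z-13: 1977.410; Z-2: 334.280; Z-7: 6408.370; Z-11: 5512.000.
Minimum at Z-6.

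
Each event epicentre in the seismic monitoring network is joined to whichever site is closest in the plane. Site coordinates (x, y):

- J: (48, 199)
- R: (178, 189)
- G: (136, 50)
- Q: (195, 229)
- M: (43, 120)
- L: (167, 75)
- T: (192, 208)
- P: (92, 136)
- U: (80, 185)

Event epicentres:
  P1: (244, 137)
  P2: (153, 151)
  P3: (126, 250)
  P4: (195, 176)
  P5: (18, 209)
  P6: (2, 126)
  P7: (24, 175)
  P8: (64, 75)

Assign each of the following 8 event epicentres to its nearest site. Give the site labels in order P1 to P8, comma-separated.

P1 → R (d²=7060.00)
P2 → R (d²=2069.00)
P3 → Q (d²=5202.00)
P4 → R (d²=458.00)
P5 → J (d²=1000.00)
P6 → M (d²=1717.00)
P7 → J (d²=1152.00)
P8 → M (d²=2466.00)

R, R, Q, R, J, M, J, M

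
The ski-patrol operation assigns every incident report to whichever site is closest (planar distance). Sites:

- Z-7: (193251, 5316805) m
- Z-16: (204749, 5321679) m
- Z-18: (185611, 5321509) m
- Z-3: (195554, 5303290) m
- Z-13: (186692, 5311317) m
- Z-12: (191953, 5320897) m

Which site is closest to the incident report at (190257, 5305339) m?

Squared distances to each site:
Z-7: 140433192.000; Z-16: 477013664.000; Z-18: 283054216.000; Z-3: 32256610.000; Z-13: 48445709.000; Z-12: 244927780.000.
Minimum at Z-3.

Z-3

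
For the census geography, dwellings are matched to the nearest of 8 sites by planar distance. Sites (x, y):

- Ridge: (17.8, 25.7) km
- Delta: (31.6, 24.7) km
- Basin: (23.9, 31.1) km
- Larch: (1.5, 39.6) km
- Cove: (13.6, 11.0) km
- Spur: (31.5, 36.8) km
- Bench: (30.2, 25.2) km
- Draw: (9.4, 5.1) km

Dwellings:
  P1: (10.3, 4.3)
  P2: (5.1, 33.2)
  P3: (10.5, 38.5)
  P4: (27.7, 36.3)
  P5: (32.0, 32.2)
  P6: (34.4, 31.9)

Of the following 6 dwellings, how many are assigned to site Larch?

2

P1 → Draw
P2 → Larch
P3 → Larch
P4 → Spur
P5 → Spur
P6 → Spur
2 of the 6 go to Larch.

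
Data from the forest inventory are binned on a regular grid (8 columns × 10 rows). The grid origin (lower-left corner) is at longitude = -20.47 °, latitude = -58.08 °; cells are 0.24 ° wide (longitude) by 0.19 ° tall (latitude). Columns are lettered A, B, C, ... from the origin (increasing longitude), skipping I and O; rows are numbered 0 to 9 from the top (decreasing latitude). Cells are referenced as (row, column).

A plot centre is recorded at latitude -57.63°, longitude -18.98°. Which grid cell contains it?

(7, G)

Column index: ⌊(-18.98 − -20.47) / 0.24⌋ = ⌊6.208⌋ = 6 → column G
Row offset from origin: ⌊(-57.63 − -58.08) / 0.19⌋ = ⌊2.368⌋ = 2 → row 7 (counted from top)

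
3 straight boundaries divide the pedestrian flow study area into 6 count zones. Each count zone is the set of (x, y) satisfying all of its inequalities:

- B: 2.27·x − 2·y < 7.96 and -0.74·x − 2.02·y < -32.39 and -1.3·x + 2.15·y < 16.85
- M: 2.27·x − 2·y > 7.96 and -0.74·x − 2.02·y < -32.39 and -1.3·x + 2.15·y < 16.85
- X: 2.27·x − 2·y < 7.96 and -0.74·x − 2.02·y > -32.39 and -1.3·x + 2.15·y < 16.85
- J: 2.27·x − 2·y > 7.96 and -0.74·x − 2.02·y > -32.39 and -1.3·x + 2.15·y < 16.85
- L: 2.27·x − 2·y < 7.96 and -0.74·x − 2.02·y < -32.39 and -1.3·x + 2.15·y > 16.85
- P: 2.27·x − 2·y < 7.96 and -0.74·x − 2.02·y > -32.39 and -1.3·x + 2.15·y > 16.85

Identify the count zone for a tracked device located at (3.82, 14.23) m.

P

2.27·3.82 − 2·14.23 = -19.789, which is < 7.96
-0.74·3.82 − 2.02·14.23 = -31.571, which is > -32.39
-1.3·3.82 + 2.15·14.23 = 25.628, which is > 16.85
This sign pattern matches P.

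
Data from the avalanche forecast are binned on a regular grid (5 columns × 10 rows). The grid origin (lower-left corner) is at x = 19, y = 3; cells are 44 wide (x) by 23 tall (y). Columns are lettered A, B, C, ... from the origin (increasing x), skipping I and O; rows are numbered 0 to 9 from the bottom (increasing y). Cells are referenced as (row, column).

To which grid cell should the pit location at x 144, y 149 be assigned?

Column index: ⌊(144 − 19) / 44⌋ = ⌊2.841⌋ = 2 → column C
Row offset from origin: ⌊(149 − 3) / 23⌋ = ⌊6.348⌋ = 6 → row 6

(6, C)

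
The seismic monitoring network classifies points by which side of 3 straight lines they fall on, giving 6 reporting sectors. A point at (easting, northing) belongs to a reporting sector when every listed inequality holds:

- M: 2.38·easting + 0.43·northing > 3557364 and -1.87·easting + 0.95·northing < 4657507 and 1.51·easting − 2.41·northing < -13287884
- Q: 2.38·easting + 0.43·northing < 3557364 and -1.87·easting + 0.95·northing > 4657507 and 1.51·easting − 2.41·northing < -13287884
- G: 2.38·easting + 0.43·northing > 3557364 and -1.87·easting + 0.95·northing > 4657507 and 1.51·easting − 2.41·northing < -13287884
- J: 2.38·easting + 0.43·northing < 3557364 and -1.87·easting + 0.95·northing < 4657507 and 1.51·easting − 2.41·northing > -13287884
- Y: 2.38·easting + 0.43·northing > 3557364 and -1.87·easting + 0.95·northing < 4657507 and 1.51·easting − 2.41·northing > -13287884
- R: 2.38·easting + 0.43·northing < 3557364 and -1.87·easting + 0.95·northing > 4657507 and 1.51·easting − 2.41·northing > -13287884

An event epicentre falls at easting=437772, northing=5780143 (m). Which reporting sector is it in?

2.38·437772 + 0.43·5780143 = 3527358.850, which is < 3557364
-1.87·437772 + 0.95·5780143 = 4672502.210, which is > 4657507
1.51·437772 − 2.41·5780143 = -13269108.910, which is > -13287884
This sign pattern matches R.

R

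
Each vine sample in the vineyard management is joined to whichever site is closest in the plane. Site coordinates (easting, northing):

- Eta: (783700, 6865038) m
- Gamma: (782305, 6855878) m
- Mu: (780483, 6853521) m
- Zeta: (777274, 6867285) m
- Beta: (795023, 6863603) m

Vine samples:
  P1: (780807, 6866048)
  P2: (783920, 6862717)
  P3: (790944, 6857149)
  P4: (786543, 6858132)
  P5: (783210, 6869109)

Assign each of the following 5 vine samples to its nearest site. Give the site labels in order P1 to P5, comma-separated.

P1 → Eta (d²=9389549.00)
P2 → Eta (d²=5435441.00)
P3 → Beta (d²=58292357.00)
P4 → Gamma (d²=23041160.00)
P5 → Eta (d²=16813141.00)

Eta, Eta, Beta, Gamma, Eta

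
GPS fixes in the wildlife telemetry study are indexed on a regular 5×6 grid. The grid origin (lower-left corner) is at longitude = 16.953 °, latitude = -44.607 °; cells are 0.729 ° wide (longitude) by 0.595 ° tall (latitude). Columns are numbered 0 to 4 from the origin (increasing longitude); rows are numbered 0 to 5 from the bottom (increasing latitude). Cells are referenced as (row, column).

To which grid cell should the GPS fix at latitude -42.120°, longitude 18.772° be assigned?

Column index: ⌊(18.772 − 16.953) / 0.729⌋ = ⌊2.495⌋ = 2
Row offset from origin: ⌊(-42.120 − -44.607) / 0.595⌋ = ⌊4.180⌋ = 4 → row 4

(4, 2)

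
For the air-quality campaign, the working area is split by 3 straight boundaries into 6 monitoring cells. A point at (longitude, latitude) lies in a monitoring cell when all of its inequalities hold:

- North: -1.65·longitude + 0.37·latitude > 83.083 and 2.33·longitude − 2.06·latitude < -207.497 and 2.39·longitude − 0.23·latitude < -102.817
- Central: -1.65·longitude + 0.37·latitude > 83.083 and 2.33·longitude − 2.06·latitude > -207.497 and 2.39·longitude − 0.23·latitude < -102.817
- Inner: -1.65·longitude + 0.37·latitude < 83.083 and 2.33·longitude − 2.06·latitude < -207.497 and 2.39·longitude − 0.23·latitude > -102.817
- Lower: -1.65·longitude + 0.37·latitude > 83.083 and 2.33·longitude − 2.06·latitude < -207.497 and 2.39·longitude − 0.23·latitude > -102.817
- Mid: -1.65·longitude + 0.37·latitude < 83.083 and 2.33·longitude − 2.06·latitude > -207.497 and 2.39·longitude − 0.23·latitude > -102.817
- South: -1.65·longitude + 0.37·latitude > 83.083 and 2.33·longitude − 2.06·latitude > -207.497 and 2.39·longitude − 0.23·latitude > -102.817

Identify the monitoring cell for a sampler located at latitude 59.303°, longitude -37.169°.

-1.65·-37.169 + 0.37·59.303 = 83.271, which is > 83.083
2.33·-37.169 − 2.06·59.303 = -208.768, which is < -207.497
2.39·-37.169 − 0.23·59.303 = -102.474, which is > -102.817
This sign pattern matches Lower.

Lower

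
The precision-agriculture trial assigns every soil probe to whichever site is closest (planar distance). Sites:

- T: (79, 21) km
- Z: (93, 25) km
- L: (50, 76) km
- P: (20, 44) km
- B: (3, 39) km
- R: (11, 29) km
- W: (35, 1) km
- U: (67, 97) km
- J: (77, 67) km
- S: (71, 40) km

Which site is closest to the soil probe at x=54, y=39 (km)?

S

Squared distances to each site:
T: 949.000; Z: 1717.000; L: 1385.000; P: 1181.000; B: 2601.000; R: 1949.000; W: 1805.000; U: 3533.000; J: 1313.000; S: 290.000.
Minimum at S.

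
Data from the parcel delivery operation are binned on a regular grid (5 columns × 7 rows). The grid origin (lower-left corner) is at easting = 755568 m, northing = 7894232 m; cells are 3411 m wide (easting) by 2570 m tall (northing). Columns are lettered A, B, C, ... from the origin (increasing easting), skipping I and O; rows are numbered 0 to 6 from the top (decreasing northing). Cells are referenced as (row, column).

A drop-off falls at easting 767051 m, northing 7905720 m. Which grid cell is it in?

Column index: ⌊(767051 − 755568) / 3411⌋ = ⌊3.366⌋ = 3 → column D
Row offset from origin: ⌊(7905720 − 7894232) / 2570⌋ = ⌊4.470⌋ = 4 → row 2 (counted from top)

(2, D)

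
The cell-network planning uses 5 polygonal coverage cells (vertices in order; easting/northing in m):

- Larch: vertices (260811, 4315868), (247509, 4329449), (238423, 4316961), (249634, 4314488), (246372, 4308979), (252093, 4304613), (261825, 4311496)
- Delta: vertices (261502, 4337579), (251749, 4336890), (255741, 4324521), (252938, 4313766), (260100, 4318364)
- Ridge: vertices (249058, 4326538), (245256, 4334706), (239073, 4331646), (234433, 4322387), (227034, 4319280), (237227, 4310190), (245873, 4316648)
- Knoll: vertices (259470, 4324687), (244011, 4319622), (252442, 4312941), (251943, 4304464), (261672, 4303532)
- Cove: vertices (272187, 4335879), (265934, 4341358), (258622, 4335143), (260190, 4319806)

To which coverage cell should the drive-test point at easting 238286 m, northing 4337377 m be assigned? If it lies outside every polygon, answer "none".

Cast a ray rightward from (238286, 4337377). For each polygon, the edges (by vertex number in listed order) whose endpoints lie on opposite sides of northing = 4337377, where each meets that height, and whether that is right or left of the point:
Larch: no edge straddles that height → 0 crossings.
Delta: 1–2 at easting≈258642.6 (right), 5–1 at easting≈261487.3 (right) → 2 crossings.
Ridge: no edge straddles that height → 0 crossings.
Knoll: no edge straddles that height → 0 crossings.
Cove: 1–2 at easting≈270477.4 (right), 2–3 at easting≈261250.3 (right) → 2 crossings.
All counts are even, so the point lies outside every listed polygon.

none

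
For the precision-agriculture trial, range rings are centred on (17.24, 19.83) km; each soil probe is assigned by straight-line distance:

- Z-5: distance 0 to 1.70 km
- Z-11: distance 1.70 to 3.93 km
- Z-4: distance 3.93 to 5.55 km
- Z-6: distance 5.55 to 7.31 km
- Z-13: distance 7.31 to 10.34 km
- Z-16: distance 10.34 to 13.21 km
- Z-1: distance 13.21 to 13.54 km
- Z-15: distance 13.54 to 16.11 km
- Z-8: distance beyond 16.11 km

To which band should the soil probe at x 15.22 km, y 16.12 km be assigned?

Distance = √((15.22−17.24)² + (16.12−19.83)²) = √(4.080 + 13.764) = 4.224 km.
3.93 ≤ 4.224 < 5.55 → Z-4.

Z-4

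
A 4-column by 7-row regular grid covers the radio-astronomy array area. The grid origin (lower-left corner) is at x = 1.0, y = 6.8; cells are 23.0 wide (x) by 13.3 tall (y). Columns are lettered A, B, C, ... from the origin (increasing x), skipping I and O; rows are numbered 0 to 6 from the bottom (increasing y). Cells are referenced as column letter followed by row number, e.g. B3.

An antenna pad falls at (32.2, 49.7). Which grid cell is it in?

B3

Column index: ⌊(32.2 − 1.0) / 23.0⌋ = ⌊1.357⌋ = 1 → column B
Row offset from origin: ⌊(49.7 − 6.8) / 13.3⌋ = ⌊3.226⌋ = 3 → row 3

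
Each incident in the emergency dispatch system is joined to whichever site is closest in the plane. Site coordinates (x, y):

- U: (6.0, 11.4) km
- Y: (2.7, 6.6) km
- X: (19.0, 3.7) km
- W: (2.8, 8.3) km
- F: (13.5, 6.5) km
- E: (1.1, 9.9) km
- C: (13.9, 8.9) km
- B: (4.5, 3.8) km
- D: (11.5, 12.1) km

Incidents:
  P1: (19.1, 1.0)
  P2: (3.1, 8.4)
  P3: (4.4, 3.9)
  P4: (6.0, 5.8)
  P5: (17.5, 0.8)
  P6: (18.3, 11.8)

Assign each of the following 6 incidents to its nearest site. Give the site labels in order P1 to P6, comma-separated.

X, W, B, B, X, C

P1 → X (d²=7.30)
P2 → W (d²=0.10)
P3 → B (d²=0.02)
P4 → B (d²=6.25)
P5 → X (d²=10.66)
P6 → C (d²=27.77)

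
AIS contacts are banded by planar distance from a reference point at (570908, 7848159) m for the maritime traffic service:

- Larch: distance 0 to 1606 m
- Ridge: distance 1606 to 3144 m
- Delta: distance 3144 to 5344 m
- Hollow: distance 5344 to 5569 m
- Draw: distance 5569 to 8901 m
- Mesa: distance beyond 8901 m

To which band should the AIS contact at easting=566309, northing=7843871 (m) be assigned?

Distance = √((566309−570908)² + (7843871−7848159)²) = √(21150801.000 + 18386944.000) = 6287.905 m.
5569 ≤ 6287.905 < 8901 → Draw.

Draw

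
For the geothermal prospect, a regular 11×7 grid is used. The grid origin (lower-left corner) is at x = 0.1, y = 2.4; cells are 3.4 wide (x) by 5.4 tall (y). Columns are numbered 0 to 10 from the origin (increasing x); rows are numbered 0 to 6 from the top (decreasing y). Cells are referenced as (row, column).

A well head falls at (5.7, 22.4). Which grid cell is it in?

(3, 1)

Column index: ⌊(5.7 − 0.1) / 3.4⌋ = ⌊1.647⌋ = 1
Row offset from origin: ⌊(22.4 − 2.4) / 5.4⌋ = ⌊3.704⌋ = 3 → row 3 (counted from top)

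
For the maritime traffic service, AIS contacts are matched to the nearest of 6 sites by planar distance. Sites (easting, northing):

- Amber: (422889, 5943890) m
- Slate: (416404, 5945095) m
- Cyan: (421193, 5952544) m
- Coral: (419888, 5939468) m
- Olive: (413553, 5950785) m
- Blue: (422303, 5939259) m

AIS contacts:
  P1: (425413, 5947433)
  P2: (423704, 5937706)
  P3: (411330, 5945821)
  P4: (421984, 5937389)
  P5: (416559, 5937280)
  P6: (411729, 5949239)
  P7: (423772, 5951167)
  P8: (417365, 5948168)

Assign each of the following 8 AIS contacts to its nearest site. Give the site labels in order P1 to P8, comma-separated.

Amber, Blue, Slate, Blue, Coral, Olive, Cyan, Slate

P1 → Amber (d²=18923425.00)
P2 → Blue (d²=4374610.00)
P3 → Slate (d²=26272552.00)
P4 → Blue (d²=3598661.00)
P5 → Coral (d²=15869585.00)
P6 → Olive (d²=5717092.00)
P7 → Cyan (d²=8547370.00)
P8 → Slate (d²=10366850.00)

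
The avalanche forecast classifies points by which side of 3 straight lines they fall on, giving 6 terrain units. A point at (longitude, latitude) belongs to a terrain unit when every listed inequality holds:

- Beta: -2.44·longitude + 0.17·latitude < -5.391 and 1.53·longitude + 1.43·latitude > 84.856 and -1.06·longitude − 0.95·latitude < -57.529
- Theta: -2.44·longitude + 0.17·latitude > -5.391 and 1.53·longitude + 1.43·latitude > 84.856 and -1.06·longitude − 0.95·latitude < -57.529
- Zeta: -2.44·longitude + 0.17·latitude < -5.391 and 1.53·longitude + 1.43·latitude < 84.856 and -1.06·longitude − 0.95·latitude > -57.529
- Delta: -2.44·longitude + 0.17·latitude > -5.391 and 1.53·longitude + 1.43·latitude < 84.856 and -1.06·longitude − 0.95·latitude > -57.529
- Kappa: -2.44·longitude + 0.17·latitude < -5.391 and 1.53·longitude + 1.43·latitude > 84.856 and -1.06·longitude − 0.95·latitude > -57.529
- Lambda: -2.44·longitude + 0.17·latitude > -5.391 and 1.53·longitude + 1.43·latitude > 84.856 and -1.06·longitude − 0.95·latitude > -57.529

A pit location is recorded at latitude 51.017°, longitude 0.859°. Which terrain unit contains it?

Delta

-2.44·0.859 + 0.17·51.017 = 6.577, which is > -5.391
1.53·0.859 + 1.43·51.017 = 74.269, which is < 84.856
-1.06·0.859 − 0.95·51.017 = -49.377, which is > -57.529
This sign pattern matches Delta.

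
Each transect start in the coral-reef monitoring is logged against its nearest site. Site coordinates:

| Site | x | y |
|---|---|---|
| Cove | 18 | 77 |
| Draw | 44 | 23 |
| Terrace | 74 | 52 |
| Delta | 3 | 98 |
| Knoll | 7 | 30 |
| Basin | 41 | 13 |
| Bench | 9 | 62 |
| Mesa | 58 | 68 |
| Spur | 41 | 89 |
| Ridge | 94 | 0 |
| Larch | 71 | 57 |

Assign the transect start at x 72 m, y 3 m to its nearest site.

Ridge

Squared distances to each site:
Cove: 8392.000; Draw: 1184.000; Terrace: 2405.000; Delta: 13786.000; Knoll: 4954.000; Basin: 1061.000; Bench: 7450.000; Mesa: 4421.000; Spur: 8357.000; Ridge: 493.000; Larch: 2917.000.
Minimum at Ridge.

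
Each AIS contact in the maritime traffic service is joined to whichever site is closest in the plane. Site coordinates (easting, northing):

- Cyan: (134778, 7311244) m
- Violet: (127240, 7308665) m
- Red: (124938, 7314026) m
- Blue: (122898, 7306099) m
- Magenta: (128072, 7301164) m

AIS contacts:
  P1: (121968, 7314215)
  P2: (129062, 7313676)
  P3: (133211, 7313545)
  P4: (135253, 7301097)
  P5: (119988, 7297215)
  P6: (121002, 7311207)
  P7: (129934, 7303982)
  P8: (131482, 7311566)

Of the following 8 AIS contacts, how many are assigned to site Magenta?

P1 → Red
P2 → Red
P3 → Cyan
P4 → Magenta
P5 → Magenta
P6 → Red
P7 → Magenta
P8 → Cyan
3 of the 8 go to Magenta.

3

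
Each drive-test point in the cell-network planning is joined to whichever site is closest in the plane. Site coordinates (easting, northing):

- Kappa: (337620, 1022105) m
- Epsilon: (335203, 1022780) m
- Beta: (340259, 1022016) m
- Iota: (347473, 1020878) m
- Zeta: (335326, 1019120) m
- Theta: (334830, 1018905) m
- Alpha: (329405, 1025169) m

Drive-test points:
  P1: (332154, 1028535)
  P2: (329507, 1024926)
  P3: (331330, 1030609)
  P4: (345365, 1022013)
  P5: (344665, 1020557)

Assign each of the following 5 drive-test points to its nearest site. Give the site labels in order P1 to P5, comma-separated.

Alpha, Alpha, Alpha, Iota, Iota

P1 → Alpha (d²=18886957.00)
P2 → Alpha (d²=69453.00)
P3 → Alpha (d²=33299225.00)
P4 → Iota (d²=5731889.00)
P5 → Iota (d²=7987905.00)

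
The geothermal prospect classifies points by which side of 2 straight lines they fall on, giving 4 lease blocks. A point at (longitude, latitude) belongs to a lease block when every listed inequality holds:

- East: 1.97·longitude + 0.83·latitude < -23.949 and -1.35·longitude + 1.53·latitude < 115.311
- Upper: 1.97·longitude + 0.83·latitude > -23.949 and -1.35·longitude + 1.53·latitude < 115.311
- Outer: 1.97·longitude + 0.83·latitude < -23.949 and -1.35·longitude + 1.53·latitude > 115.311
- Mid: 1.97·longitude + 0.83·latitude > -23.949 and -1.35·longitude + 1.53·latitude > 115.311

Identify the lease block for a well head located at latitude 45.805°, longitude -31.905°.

1.97·-31.905 + 0.83·45.805 = -24.835, which is < -23.949
-1.35·-31.905 + 1.53·45.805 = 113.153, which is < 115.311
This sign pattern matches East.

East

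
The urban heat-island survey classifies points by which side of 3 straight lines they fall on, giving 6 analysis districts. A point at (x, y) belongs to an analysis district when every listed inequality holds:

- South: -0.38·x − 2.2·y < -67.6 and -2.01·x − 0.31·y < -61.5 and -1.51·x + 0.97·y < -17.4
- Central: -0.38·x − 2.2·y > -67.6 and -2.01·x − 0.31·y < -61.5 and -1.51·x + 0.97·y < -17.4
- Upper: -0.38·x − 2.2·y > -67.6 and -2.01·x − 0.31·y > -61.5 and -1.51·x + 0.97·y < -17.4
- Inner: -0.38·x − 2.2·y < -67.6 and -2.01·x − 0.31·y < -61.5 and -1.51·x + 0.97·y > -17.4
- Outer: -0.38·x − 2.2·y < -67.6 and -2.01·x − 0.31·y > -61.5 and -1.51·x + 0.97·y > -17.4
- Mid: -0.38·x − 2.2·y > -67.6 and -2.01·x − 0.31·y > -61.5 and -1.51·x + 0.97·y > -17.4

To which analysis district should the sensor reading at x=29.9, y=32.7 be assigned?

Inner

-0.38·29.9 − 2.2·32.7 = -83.302, which is < -67.6
-2.01·29.9 − 0.31·32.7 = -70.236, which is < -61.5
-1.51·29.9 + 0.97·32.7 = -13.430, which is > -17.4
This sign pattern matches Inner.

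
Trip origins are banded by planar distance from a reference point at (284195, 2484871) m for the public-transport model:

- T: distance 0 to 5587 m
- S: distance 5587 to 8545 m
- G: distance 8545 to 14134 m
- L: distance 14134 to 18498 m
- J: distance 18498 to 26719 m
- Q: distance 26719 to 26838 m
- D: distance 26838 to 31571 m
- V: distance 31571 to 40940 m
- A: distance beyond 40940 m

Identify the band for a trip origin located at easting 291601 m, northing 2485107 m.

S

Distance = √((291601−284195)² + (2485107−2484871)²) = √(54848836.000 + 55696.000) = 7409.759 m.
5587 ≤ 7409.759 < 8545 → S.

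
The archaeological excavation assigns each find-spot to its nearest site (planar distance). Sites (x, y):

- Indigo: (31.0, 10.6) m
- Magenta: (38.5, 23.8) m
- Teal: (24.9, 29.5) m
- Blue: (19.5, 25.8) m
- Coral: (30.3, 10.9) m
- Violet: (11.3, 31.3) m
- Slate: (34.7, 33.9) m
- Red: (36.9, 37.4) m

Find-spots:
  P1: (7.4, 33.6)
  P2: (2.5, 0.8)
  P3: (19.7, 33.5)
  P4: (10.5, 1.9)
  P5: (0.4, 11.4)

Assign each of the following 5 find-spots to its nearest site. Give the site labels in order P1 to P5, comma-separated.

P1 → Violet (d²=20.50)
P2 → Coral (d²=874.85)
P3 → Teal (d²=43.04)
P4 → Coral (d²=473.04)
P5 → Violet (d²=514.82)

Violet, Coral, Teal, Coral, Violet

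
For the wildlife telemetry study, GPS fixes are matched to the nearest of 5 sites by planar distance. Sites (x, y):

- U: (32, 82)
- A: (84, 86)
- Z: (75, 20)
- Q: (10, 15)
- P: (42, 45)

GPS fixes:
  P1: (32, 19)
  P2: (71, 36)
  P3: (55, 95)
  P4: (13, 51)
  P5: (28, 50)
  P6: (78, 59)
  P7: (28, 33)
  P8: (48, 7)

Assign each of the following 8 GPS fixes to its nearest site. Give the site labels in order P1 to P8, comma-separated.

P1 → Q (d²=500.00)
P2 → Z (d²=272.00)
P3 → U (d²=698.00)
P4 → P (d²=877.00)
P5 → P (d²=221.00)
P6 → A (d²=765.00)
P7 → P (d²=340.00)
P8 → Z (d²=898.00)

Q, Z, U, P, P, A, P, Z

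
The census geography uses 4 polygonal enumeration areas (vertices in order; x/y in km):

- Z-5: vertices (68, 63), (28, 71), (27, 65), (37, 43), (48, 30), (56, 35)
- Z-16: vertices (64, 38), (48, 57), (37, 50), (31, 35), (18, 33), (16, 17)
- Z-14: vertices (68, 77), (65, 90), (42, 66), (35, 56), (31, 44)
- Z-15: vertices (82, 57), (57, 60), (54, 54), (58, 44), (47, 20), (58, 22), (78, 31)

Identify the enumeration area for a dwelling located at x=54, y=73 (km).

Cast a ray rightward from (54, 73). For each polygon, the edges (by vertex number in listed order) whose endpoints lie on opposite sides of y = 73, where each meets that height, and whether that is right or left of the point:
Z-5: no edge straddles that height → 0 crossings.
Z-16: no edge straddles that height → 0 crossings.
Z-14: 2–3 at x≈48.7 (left), 5–1 at x≈63.5 (right) → 1 crossing.
Z-15: no edge straddles that height → 0 crossings.
Only Z-14 has an odd count, so the point is inside Z-14.

Z-14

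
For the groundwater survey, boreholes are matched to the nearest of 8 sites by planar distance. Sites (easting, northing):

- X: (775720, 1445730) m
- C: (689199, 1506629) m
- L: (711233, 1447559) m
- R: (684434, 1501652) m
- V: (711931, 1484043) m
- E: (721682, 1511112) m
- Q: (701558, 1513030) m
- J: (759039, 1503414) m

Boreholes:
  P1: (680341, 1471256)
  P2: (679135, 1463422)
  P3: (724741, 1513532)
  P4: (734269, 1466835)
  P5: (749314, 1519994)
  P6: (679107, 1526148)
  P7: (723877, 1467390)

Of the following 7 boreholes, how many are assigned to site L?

P1 → R
P2 → L
P3 → E
P4 → V
P5 → J
P6 → C
P7 → V
1 of the 7 goes to L.

1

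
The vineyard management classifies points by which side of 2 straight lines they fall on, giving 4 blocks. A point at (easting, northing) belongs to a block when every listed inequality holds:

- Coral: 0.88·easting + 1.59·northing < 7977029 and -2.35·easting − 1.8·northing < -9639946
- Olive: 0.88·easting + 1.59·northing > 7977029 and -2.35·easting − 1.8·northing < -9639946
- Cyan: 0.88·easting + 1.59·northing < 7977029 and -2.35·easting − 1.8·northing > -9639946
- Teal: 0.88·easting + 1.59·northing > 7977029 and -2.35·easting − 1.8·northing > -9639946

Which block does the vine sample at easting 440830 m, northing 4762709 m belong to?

0.88·440830 + 1.59·4762709 = 7960637.710, which is < 7977029
-2.35·440830 − 1.8·4762709 = -9608826.700, which is > -9639946
This sign pattern matches Cyan.

Cyan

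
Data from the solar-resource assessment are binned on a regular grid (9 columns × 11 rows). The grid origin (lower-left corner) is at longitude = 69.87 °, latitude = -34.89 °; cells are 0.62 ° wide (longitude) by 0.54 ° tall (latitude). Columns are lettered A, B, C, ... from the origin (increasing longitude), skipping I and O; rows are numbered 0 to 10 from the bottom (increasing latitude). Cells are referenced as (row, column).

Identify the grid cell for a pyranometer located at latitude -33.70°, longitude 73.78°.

(2, G)

Column index: ⌊(73.78 − 69.87) / 0.62⌋ = ⌊6.306⌋ = 6 → column G
Row offset from origin: ⌊(-33.70 − -34.89) / 0.54⌋ = ⌊2.204⌋ = 2 → row 2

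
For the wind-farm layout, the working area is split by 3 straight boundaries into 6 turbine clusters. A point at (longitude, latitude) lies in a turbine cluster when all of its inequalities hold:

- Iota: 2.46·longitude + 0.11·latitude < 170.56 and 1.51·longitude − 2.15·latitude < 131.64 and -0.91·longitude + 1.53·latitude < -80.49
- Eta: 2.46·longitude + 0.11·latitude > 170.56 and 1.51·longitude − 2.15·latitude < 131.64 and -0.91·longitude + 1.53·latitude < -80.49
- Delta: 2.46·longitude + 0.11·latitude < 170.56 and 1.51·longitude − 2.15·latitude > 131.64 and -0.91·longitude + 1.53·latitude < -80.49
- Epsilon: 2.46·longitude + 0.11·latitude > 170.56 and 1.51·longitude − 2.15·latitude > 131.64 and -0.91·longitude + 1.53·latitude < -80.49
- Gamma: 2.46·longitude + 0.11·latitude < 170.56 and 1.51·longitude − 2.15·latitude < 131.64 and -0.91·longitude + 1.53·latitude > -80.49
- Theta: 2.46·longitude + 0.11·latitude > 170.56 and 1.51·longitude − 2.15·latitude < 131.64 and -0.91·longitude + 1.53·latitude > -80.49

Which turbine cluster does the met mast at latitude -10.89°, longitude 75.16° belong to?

Epsilon

2.46·75.16 + 0.11·-10.89 = 183.696, which is > 170.56
1.51·75.16 − 2.15·-10.89 = 136.905, which is > 131.64
-0.91·75.16 + 1.53·-10.89 = -85.057, which is < -80.49
This sign pattern matches Epsilon.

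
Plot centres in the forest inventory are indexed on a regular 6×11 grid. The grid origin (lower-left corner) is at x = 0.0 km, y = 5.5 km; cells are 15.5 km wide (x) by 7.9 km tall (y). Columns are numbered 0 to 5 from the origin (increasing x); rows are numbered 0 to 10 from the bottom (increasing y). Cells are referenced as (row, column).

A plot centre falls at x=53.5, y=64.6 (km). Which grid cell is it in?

(7, 3)

Column index: ⌊(53.5 − 0.0) / 15.5⌋ = ⌊3.452⌋ = 3
Row offset from origin: ⌊(64.6 − 5.5) / 7.9⌋ = ⌊7.481⌋ = 7 → row 7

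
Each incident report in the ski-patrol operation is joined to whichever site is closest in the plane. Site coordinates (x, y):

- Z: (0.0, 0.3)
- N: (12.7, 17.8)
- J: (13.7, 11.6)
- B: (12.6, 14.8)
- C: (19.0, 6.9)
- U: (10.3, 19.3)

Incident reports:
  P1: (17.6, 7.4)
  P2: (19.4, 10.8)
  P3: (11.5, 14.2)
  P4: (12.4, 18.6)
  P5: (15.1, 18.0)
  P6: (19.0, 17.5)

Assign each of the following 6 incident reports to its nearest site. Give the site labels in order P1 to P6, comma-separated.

P1 → C (d²=2.21)
P2 → C (d²=15.37)
P3 → B (d²=1.57)
P4 → N (d²=0.73)
P5 → N (d²=5.80)
P6 → N (d²=39.78)

C, C, B, N, N, N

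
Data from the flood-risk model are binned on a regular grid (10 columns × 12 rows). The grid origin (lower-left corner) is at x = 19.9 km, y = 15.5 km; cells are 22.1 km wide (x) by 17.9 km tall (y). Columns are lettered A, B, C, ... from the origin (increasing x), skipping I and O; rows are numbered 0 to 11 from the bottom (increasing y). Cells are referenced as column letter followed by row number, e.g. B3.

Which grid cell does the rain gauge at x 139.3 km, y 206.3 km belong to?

F10

Column index: ⌊(139.3 − 19.9) / 22.1⌋ = ⌊5.403⌋ = 5 → column F
Row offset from origin: ⌊(206.3 − 15.5) / 17.9⌋ = ⌊10.659⌋ = 10 → row 10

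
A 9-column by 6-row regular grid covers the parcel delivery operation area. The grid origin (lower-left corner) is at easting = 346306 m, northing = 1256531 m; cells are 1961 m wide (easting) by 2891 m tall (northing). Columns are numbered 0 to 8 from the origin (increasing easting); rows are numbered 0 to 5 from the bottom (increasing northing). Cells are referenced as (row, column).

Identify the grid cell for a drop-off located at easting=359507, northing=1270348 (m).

Column index: ⌊(359507 − 346306) / 1961⌋ = ⌊6.732⌋ = 6
Row offset from origin: ⌊(1270348 − 1256531) / 2891⌋ = ⌊4.779⌋ = 4 → row 4

(4, 6)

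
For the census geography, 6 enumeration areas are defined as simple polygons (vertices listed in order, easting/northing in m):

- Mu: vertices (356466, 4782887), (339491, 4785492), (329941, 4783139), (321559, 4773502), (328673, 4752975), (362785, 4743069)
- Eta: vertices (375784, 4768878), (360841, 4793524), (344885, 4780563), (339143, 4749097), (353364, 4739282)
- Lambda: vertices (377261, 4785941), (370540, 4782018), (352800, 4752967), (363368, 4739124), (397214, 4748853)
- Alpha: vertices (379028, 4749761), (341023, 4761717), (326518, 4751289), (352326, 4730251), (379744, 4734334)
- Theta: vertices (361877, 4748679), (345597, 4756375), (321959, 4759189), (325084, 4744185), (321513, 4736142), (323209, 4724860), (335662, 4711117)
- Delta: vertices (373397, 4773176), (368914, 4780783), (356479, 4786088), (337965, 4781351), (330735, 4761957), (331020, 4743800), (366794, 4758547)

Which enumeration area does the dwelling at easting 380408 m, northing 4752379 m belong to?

Cast a ray rightward from (380408, 4752379). For each polygon, the edges (by vertex number in listed order) whose endpoints lie on opposite sides of northing = 4752379, where each meets that height, and whether that is right or left of the point:
Mu: 5–6 at easting≈330725.4 (left), 6–1 at easting≈361307.5 (left) → 0 crossings.
Eta: 3–4 at easting≈339741.9 (left), 5–1 at easting≈363285.4 (left) → 0 crossings.
Lambda: 3–4 at easting≈353248.9 (left), 5–1 at easting≈395317.0 (right) → 1 crossing.
Alpha: 1–2 at easting≈370706.1 (left), 2–3 at easting≈328034.2 (left) → 0 crossings.
Theta: 1–2 at easting≈354050.1 (left), 3–4 at easting≈323377.4 (left) → 0 crossings.
Delta: 5–6 at easting≈330885.3 (left), 6–7 at easting≈351831.4 (left) → 0 crossings.
Only Lambda has an odd count, so the point is inside Lambda.

Lambda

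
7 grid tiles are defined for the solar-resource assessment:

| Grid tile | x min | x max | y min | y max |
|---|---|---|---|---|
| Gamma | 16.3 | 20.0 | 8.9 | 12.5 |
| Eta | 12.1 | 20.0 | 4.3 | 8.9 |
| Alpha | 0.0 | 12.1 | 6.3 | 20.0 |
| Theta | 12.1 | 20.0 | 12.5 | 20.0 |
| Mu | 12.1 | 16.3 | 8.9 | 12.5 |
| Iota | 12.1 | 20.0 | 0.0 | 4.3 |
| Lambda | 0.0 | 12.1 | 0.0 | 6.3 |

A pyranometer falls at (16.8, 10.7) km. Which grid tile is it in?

Gamma

The point has x = 16.8 and y = 10.7.
Only Gamma satisfies 16.3 ≤ x ≤ 20.0 and 8.9 ≤ y ≤ 12.5.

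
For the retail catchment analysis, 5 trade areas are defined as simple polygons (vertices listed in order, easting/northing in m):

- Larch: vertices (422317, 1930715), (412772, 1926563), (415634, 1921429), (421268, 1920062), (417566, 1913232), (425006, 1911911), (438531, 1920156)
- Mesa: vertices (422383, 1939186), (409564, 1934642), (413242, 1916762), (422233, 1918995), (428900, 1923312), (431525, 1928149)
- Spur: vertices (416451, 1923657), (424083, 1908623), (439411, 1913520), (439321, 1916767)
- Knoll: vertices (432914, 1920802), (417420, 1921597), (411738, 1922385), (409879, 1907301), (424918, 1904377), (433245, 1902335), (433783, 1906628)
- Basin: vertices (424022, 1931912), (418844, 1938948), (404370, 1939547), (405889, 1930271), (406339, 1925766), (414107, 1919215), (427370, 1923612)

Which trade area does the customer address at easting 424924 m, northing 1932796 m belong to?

Cast a ray rightward from (424924, 1932796). For each polygon, the edges (by vertex number in listed order) whose endpoints lie on opposite sides of northing = 1932796, where each meets that height, and whether that is right or left of the point:
Larch: no edge straddles that height → 0 crossings.
Mesa: 2–3 at easting≈409943.7 (left), 6–1 at easting≈427675.9 (right) → 1 crossing.
Spur: no edge straddles that height → 0 crossings.
Knoll: no edge straddles that height → 0 crossings.
Basin: 1–2 at easting≈423371.4 (left), 3–4 at easting≈405475.5 (left) → 0 crossings.
Only Mesa has an odd count, so the point is inside Mesa.

Mesa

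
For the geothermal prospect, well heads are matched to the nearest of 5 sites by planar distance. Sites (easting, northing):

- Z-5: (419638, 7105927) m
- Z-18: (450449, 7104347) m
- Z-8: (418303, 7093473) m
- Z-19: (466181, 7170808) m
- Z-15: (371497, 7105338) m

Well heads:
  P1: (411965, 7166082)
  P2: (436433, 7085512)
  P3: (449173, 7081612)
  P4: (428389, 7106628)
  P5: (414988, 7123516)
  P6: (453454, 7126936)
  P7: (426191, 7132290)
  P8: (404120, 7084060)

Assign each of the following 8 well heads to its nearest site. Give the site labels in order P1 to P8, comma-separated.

P1 → Z-19 (d²=2961709732.00)
P2 → Z-8 (d²=392074421.00)
P3 → Z-18 (d²=518508401.00)
P4 → Z-5 (d²=77071402.00)
P5 → Z-5 (d²=330995421.00)
P6 → Z-18 (d²=519292946.00)
P7 → Z-5 (d²=737949578.00)
P8 → Z-8 (d²=289762058.00)

Z-19, Z-8, Z-18, Z-5, Z-5, Z-18, Z-5, Z-8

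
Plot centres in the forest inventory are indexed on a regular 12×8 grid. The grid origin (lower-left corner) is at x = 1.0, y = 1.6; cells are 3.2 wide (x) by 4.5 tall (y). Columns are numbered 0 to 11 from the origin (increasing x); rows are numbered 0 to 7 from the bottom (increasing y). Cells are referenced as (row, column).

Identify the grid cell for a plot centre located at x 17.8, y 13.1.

Column index: ⌊(17.8 − 1.0) / 3.2⌋ = ⌊5.250⌋ = 5
Row offset from origin: ⌊(13.1 − 1.6) / 4.5⌋ = ⌊2.556⌋ = 2 → row 2

(2, 5)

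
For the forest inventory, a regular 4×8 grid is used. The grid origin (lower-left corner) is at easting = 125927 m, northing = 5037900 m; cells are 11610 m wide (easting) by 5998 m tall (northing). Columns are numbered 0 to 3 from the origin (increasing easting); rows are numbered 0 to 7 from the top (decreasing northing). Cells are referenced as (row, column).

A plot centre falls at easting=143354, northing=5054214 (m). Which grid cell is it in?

(5, 1)

Column index: ⌊(143354 − 125927) / 11610⌋ = ⌊1.501⌋ = 1
Row offset from origin: ⌊(5054214 − 5037900) / 5998⌋ = ⌊2.720⌋ = 2 → row 5 (counted from top)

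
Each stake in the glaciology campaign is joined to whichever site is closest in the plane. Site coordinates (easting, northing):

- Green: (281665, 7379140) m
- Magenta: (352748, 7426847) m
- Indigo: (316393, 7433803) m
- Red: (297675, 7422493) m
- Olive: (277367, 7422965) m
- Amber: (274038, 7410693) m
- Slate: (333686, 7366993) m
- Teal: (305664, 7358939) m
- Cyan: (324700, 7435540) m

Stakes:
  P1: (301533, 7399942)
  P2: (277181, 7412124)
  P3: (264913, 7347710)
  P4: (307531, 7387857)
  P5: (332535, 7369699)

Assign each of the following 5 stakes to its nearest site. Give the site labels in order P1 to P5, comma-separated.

Red, Amber, Green, Green, Slate

P1 → Red (d²=523431765.00)
P2 → Amber (d²=11926210.00)
P3 → Green (d²=1268474404.00)
P4 → Green (d²=745036045.00)
P5 → Slate (d²=8647237.00)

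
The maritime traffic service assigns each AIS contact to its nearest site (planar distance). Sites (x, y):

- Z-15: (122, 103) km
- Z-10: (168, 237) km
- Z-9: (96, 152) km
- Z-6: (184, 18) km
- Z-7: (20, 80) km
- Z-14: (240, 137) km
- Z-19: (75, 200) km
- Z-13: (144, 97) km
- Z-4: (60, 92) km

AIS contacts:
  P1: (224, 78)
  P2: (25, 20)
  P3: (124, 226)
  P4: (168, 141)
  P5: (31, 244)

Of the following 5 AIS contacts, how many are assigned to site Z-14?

1

P1 → Z-14
P2 → Z-7
P3 → Z-10
P4 → Z-13
P5 → Z-19
1 of the 5 goes to Z-14.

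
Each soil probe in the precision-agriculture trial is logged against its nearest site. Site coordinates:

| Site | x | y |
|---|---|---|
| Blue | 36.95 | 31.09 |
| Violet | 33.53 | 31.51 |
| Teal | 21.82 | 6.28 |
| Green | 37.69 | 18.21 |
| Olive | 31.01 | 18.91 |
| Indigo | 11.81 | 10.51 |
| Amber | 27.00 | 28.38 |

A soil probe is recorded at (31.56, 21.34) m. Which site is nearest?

Squared distances to each site:
Blue: 124.115; Violet: 107.310; Teal: 321.671; Green: 47.374; Olive: 6.207; Indigo: 507.351; Amber: 70.355.
Minimum at Olive.

Olive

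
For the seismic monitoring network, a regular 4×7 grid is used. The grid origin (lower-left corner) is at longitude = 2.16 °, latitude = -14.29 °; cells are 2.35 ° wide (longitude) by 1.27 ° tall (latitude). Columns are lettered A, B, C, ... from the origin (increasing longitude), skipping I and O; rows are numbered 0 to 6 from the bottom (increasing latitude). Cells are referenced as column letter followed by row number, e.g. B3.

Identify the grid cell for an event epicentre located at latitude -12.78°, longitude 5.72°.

B1

Column index: ⌊(5.72 − 2.16) / 2.35⌋ = ⌊1.515⌋ = 1 → column B
Row offset from origin: ⌊(-12.78 − -14.29) / 1.27⌋ = ⌊1.189⌋ = 1 → row 1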